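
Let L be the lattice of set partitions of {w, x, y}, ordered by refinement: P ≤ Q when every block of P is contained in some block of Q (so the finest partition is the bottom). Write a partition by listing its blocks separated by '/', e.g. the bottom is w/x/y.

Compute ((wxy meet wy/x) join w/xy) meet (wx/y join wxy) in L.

wxy

wxy ∧ wy/x = wy/x
wy/x ∨ w/xy = wxy
wx/y ∨ wxy = wxy
wxy ∧ wxy = wxy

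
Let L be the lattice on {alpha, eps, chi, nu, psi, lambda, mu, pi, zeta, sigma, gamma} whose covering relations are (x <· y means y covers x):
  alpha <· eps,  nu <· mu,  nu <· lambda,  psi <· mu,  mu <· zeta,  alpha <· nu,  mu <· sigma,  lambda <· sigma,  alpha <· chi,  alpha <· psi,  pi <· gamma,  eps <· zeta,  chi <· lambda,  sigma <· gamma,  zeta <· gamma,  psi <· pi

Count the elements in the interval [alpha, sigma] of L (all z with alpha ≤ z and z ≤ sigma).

The interval [alpha, sigma] = {alpha, chi, lambda, mu, nu, psi, sigma}, which has 7 elements.

7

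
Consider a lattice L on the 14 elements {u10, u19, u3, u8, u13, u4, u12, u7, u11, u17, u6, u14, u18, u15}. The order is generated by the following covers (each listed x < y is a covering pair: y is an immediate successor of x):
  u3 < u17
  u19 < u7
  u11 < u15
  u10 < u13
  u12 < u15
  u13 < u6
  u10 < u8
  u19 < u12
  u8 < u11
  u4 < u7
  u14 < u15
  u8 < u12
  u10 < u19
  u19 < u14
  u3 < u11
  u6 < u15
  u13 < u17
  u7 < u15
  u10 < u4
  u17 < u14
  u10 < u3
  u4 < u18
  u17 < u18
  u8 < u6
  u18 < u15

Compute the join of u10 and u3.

Common upper bounds of {u10, u3}: u11, u14, u15, u17, u18, u3.
The least among these is u3.

u3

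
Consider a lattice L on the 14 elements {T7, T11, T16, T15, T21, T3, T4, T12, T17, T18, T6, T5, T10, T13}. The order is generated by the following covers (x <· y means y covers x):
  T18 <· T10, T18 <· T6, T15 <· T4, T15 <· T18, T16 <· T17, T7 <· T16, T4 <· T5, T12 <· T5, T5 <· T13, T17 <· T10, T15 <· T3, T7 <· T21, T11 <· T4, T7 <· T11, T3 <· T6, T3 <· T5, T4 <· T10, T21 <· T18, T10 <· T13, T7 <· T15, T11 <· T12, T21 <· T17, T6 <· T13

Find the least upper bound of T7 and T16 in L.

Common upper bounds of {T7, T16}: T10, T13, T16, T17.
The least among these is T16.

T16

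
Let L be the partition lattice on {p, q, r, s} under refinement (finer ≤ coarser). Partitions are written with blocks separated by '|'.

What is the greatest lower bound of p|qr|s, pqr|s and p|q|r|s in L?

p|q|r|s

The meet (common refinement) of p|qr|s, pqr|s, p|q|r|s intersects blocks pairwise, giving p|q|r|s.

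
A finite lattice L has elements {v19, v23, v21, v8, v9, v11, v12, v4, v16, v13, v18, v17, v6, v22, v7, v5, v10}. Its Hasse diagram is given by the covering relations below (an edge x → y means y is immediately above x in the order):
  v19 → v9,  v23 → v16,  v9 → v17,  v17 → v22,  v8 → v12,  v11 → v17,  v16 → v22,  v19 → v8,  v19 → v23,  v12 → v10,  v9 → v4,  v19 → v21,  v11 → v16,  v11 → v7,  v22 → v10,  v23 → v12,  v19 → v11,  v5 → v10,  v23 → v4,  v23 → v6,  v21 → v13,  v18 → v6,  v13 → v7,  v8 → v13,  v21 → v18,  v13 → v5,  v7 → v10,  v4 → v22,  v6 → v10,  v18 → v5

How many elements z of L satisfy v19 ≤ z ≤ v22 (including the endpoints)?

The interval [v19, v22] = {v11, v16, v17, v19, v22, v23, v4, v9}, which has 8 elements.

8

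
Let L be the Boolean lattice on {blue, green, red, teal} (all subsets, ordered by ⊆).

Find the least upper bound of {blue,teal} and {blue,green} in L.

Common upper bounds of {{blue,teal}, {blue,green}}: {blue,green,red,teal}, {blue,green,teal}.
The least among these is {blue,green,teal}.

{blue,green,teal}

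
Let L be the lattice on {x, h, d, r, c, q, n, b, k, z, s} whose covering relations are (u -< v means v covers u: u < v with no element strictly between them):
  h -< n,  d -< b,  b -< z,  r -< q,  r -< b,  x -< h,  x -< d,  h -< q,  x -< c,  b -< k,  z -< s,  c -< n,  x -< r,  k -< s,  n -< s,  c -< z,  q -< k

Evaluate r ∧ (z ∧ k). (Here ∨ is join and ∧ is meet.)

z ∧ k = b
r ∧ b = r

r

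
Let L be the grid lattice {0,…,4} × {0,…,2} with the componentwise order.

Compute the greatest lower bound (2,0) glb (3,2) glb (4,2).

Common lower bounds of {(2,0), (3,2), (4,2)}: (0,0), (1,0), (2,0).
The greatest among these is (2,0).

(2,0)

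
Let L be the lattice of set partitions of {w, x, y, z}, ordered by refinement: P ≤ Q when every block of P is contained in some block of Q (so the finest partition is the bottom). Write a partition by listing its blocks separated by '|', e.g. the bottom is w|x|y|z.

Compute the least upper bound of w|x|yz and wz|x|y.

wyz|x

Common upper bounds of {w|x|yz, wz|x|y}: wxyz, wyz|x.
The least among these is wyz|x.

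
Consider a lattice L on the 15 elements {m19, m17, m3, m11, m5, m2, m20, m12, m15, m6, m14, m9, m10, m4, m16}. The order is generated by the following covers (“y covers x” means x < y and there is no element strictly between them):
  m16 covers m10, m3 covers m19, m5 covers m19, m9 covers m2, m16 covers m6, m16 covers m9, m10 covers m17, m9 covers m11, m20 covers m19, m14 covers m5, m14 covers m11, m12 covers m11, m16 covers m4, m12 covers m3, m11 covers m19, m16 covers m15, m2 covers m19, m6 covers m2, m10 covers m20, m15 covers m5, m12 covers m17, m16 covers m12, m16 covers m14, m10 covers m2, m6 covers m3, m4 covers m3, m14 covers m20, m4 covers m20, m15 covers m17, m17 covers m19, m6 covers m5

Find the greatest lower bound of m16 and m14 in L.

Common lower bounds of {m16, m14}: m11, m14, m19, m20, m5.
The greatest among these is m14.

m14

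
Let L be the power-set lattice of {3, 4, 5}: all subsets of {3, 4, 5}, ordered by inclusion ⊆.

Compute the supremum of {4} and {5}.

Under ⊆, join is union: {4} ∪ {5} = {4,5}.

{4,5}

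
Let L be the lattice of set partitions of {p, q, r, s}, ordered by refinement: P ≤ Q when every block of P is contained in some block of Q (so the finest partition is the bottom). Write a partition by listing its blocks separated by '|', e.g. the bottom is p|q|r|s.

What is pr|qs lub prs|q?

pqrs

The join of pr|qs and prs|q merges any blocks that overlap across the partitions, giving pqrs.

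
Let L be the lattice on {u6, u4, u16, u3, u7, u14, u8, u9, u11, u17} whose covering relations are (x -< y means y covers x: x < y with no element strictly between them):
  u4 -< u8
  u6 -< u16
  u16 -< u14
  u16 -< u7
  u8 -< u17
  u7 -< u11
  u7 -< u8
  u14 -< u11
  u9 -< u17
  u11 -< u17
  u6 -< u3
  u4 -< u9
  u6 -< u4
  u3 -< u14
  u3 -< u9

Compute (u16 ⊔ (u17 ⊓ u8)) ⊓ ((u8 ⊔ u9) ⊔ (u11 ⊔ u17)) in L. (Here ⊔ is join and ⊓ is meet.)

u8

u17 ∧ u8 = u8
u16 ∨ u8 = u8
u8 ∨ u9 = u17
u11 ∨ u17 = u17
u17 ∨ u17 = u17
u8 ∧ u17 = u8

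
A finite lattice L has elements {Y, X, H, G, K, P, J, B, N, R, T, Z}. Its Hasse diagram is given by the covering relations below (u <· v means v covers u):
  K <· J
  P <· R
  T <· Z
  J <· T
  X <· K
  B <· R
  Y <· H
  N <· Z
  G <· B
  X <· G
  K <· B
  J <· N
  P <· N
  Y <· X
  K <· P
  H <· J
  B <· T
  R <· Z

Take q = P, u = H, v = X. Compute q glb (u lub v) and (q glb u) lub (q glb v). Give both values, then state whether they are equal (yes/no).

u lub v = J, so q glb (u lub v) = P glb J = K.
q glb u = Y and q glb v = X, so (q glb u) lub (q glb v) = Y lub X = X.
Equal: no.

K; X; no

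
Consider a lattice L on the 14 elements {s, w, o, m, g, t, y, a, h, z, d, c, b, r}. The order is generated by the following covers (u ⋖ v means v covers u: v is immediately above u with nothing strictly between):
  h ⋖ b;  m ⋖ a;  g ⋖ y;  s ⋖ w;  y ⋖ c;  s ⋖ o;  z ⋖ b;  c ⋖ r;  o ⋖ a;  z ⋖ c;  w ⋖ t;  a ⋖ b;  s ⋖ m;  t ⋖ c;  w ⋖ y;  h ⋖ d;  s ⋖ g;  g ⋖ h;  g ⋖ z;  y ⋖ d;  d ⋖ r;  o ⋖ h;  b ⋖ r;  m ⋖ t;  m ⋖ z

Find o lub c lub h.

Common upper bounds of {o, c, h}: r.
The least among these is r.

r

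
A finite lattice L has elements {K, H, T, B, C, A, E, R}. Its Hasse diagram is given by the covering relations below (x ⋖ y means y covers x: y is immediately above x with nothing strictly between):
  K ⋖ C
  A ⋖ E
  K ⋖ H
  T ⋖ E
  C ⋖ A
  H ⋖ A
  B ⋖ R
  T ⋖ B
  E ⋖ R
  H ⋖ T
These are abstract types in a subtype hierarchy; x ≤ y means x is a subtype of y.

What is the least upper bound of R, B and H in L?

R

Common upper bounds of {R, B, H}: R.
The least among these is R.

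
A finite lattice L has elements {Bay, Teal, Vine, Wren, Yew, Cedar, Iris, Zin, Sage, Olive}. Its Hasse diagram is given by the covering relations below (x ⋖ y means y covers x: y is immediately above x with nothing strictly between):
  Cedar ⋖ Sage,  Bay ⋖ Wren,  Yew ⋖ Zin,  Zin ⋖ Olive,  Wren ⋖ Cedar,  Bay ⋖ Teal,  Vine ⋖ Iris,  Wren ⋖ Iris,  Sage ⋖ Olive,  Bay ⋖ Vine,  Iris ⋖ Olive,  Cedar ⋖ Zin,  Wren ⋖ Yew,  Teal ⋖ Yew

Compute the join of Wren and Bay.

Wren

Common upper bounds of {Wren, Bay}: Cedar, Iris, Olive, Sage, Wren, Yew, Zin.
The least among these is Wren.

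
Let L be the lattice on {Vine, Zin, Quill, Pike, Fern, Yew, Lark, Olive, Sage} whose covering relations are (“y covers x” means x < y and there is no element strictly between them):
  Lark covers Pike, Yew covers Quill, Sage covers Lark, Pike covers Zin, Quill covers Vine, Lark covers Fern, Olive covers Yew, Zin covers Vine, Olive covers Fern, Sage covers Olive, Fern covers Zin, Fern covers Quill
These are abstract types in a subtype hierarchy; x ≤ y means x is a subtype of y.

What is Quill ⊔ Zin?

Common upper bounds of {Quill, Zin}: Fern, Lark, Olive, Sage.
The least among these is Fern.

Fern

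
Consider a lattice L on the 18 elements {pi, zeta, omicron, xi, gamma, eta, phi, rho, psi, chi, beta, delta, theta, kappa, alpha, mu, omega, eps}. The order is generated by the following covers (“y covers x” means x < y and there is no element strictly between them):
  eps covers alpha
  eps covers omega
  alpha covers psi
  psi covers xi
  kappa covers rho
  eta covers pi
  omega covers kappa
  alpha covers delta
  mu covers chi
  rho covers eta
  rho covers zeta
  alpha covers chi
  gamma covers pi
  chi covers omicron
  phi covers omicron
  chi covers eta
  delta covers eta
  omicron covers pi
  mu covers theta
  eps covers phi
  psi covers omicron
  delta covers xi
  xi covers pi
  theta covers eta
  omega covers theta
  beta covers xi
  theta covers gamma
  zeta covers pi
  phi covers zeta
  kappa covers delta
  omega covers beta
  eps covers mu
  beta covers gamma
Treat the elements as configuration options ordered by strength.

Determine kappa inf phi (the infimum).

zeta

Common lower bounds of {kappa, phi}: pi, zeta.
The greatest among these is zeta.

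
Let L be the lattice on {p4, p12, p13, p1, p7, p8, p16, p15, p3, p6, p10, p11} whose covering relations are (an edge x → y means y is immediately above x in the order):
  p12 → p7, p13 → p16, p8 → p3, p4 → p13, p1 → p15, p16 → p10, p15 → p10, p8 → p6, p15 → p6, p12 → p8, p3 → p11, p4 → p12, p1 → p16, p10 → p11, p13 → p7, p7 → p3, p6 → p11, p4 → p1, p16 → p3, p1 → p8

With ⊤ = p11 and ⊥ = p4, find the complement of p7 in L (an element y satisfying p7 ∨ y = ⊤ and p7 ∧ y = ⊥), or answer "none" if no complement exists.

p15

Need y with p7 ∨ y = p11 and p7 ∧ y = p4.
Checking each element gives: p15.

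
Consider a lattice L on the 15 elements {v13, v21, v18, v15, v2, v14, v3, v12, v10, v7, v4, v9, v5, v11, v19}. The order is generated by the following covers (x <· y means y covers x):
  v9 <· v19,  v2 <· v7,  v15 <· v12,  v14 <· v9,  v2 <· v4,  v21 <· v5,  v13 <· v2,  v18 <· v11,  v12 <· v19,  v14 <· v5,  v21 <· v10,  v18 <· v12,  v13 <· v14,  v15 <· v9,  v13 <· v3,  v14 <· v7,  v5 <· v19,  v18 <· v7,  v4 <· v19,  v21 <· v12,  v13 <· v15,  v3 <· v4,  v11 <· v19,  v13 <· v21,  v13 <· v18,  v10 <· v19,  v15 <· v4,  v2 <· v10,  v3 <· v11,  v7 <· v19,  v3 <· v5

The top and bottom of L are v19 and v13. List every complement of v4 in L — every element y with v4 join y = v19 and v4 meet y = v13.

v14, v18, v21

Need y with v4 ∨ y = v19 and v4 ∧ y = v13.
Checking each element gives: v14, v18, v21.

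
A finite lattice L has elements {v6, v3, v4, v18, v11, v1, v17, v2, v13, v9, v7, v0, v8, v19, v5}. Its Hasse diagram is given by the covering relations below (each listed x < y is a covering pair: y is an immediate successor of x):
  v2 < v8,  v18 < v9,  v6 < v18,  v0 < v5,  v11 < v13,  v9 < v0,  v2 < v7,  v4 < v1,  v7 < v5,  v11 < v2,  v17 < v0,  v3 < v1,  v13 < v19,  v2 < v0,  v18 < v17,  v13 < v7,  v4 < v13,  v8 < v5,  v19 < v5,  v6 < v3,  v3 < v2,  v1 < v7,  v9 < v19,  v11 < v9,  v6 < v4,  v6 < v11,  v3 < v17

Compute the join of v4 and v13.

v13

Common upper bounds of {v4, v13}: v13, v19, v5, v7.
The least among these is v13.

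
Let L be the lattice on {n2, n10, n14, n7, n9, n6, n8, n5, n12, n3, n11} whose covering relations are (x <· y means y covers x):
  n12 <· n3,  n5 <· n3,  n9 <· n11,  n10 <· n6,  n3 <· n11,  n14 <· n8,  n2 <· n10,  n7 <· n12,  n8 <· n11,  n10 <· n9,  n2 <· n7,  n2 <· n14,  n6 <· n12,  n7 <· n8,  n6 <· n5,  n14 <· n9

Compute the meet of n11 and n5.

n5

Common lower bounds of {n11, n5}: n10, n2, n5, n6.
The greatest among these is n5.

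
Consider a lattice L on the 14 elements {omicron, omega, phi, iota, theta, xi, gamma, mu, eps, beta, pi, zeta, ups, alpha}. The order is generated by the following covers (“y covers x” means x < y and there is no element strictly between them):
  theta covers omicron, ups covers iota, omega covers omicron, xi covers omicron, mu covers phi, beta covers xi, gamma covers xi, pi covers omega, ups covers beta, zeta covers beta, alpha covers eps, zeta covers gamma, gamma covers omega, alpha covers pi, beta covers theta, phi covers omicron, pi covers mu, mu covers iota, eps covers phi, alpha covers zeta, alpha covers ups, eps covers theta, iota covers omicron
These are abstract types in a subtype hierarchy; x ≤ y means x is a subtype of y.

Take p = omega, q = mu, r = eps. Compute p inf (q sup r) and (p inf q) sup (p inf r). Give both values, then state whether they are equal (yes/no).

omega; omicron; no

q sup r = alpha, so p inf (q sup r) = omega inf alpha = omega.
p inf q = omicron and p inf r = omicron, so (p inf q) sup (p inf r) = omicron sup omicron = omicron.
Equal: no.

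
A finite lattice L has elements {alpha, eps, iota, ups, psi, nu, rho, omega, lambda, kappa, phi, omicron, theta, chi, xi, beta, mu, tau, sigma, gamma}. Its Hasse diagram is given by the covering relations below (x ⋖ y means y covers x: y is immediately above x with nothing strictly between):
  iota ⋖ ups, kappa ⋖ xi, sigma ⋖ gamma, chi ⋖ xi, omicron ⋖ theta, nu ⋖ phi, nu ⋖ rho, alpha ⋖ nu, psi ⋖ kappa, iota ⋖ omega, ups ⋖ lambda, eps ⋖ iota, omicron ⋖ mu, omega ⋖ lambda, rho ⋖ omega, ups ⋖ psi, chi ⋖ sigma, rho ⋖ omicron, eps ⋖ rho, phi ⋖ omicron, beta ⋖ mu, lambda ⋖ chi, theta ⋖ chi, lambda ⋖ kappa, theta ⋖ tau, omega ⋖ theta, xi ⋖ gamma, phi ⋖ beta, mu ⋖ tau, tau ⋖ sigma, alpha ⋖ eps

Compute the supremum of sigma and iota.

Common upper bounds of {sigma, iota}: gamma, sigma.
The least among these is sigma.

sigma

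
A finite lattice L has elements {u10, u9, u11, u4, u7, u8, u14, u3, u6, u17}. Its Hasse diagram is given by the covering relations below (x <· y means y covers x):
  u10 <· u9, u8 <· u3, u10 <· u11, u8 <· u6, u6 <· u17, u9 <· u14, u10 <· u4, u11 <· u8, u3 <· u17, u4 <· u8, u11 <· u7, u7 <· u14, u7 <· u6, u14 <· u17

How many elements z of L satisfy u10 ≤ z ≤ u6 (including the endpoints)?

The interval [u10, u6] = {u10, u11, u4, u6, u7, u8}, which has 6 elements.

6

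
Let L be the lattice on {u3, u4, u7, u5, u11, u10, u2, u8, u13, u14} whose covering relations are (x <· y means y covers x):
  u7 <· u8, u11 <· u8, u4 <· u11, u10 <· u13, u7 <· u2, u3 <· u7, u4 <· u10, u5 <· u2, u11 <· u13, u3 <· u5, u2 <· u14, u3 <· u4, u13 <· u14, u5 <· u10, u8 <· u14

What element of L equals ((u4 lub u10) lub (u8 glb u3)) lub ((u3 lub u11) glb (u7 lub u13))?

u13

u4 ∨ u10 = u10
u8 ∧ u3 = u3
u10 ∨ u3 = u10
u3 ∨ u11 = u11
u7 ∨ u13 = u14
u11 ∧ u14 = u11
u10 ∨ u11 = u13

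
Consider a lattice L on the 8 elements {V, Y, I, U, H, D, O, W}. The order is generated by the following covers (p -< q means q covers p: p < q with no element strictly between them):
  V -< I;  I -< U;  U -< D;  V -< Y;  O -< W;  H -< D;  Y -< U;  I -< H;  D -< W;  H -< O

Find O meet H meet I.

I

Common lower bounds of {O, H, I}: I, V.
The greatest among these is I.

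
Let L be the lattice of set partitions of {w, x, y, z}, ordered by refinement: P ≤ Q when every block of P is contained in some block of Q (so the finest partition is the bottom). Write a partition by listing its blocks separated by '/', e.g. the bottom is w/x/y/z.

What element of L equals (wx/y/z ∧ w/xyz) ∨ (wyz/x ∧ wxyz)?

wyz/x

wx/y/z ∧ w/xyz = w/x/y/z
wyz/x ∧ wxyz = wyz/x
w/x/y/z ∨ wyz/x = wyz/x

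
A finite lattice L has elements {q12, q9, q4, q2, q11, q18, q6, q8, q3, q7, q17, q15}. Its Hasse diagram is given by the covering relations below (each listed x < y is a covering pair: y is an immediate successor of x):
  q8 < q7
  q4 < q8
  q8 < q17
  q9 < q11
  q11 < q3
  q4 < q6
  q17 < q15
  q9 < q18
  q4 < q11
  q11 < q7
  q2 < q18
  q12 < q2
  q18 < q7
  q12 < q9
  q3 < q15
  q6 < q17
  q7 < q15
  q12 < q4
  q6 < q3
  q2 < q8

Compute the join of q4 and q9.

q11

Common upper bounds of {q4, q9}: q11, q15, q3, q7.
The least among these is q11.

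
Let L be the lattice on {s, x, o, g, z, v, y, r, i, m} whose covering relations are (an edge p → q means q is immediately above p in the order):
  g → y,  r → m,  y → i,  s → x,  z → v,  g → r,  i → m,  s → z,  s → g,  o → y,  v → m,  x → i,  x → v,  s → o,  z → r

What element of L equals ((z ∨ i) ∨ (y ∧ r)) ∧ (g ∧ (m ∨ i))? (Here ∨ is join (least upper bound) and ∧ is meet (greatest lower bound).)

z ∨ i = m
y ∧ r = g
m ∨ g = m
m ∨ i = m
g ∧ m = g
m ∧ g = g

g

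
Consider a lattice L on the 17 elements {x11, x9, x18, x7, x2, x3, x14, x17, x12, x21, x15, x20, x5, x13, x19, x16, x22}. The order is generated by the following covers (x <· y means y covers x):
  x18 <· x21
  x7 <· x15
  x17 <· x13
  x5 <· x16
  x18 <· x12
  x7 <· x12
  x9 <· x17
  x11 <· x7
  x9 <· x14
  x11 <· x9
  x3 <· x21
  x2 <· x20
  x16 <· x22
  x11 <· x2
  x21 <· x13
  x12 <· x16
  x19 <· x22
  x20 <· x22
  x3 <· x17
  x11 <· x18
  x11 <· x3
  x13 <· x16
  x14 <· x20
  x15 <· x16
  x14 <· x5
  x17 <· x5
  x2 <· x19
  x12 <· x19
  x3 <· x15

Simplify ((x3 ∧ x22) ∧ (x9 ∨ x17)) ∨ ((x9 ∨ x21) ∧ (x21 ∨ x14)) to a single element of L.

x3 ∧ x22 = x3
x9 ∨ x17 = x17
x3 ∧ x17 = x3
x9 ∨ x21 = x13
x21 ∨ x14 = x16
x13 ∧ x16 = x13
x3 ∨ x13 = x13

x13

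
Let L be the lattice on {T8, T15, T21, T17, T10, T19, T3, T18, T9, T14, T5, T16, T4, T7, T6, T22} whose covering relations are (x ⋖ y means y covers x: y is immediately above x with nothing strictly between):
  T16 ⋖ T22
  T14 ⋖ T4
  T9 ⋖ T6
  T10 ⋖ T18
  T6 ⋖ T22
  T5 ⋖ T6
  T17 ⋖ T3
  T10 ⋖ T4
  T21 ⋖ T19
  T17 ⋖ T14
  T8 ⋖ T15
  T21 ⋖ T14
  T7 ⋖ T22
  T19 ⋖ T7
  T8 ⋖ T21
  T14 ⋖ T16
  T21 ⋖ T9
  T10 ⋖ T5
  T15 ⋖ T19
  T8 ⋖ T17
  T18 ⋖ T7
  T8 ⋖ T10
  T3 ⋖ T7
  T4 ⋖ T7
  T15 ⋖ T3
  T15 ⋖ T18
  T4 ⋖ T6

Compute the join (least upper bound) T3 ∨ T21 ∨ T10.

Common upper bounds of {T3, T21, T10}: T22, T7.
The least among these is T7.

T7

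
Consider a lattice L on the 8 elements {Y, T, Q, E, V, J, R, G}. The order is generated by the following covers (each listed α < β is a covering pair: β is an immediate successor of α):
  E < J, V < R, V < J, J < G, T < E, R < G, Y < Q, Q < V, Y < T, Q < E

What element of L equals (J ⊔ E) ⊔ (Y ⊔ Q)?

J

J ∨ E = J
Y ∨ Q = Q
J ∨ Q = J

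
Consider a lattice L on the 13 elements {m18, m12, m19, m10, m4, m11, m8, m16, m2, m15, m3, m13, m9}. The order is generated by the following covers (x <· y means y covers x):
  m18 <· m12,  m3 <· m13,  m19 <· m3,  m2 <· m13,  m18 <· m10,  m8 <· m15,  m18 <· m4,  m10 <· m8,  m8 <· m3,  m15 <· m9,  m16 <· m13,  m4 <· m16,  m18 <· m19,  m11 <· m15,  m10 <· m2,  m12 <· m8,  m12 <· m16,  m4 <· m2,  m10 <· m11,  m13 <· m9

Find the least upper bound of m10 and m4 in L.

m2

Common upper bounds of {m10, m4}: m13, m2, m9.
The least among these is m2.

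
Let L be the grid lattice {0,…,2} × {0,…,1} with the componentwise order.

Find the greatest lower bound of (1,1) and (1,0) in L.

In a product of chains, the meet is componentwise min, giving (1,0).

(1,0)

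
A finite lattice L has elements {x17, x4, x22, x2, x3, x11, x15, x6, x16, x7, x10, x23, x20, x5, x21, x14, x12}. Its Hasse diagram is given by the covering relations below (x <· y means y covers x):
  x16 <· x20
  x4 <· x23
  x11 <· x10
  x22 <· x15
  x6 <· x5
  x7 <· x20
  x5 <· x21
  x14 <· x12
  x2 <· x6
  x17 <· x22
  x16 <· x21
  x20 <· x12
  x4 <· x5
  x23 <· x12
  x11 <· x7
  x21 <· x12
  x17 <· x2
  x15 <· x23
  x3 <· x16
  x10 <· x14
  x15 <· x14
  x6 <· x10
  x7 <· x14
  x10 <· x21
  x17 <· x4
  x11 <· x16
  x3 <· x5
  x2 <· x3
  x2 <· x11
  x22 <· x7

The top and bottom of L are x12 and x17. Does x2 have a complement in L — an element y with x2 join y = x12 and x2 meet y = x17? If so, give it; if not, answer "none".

Need y with x2 ∨ y = x12 and x2 ∧ y = x17.
Checking each element gives: x23.

x23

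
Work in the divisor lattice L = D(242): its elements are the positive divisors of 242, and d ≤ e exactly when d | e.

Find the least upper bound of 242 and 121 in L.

Common upper bounds of {242, 121}: 242.
The least among these is 242.

242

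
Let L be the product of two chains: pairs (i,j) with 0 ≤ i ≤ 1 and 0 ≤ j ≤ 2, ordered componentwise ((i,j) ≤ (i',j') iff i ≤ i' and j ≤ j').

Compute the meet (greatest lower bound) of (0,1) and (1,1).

(0,1)

In a product of chains, the meet is componentwise min, giving (0,1).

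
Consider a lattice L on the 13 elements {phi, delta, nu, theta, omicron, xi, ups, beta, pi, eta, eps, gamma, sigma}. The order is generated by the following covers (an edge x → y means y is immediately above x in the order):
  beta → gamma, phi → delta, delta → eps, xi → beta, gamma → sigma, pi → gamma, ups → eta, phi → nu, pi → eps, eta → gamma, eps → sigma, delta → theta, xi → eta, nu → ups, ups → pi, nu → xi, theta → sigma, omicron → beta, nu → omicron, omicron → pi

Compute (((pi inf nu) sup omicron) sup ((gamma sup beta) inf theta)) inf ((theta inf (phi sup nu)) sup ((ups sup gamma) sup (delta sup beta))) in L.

pi ∧ nu = nu
nu ∨ omicron = omicron
gamma ∨ beta = gamma
gamma ∧ theta = phi
omicron ∨ phi = omicron
phi ∨ nu = nu
theta ∧ nu = phi
ups ∨ gamma = gamma
delta ∨ beta = sigma
gamma ∨ sigma = sigma
phi ∨ sigma = sigma
omicron ∧ sigma = omicron

omicron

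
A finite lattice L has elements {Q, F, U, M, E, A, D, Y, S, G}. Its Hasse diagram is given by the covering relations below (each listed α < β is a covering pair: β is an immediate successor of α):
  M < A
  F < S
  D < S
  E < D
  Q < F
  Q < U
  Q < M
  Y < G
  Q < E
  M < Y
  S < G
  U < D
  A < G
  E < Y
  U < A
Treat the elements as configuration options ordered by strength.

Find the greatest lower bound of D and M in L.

Q

Common lower bounds of {D, M}: Q.
The greatest among these is Q.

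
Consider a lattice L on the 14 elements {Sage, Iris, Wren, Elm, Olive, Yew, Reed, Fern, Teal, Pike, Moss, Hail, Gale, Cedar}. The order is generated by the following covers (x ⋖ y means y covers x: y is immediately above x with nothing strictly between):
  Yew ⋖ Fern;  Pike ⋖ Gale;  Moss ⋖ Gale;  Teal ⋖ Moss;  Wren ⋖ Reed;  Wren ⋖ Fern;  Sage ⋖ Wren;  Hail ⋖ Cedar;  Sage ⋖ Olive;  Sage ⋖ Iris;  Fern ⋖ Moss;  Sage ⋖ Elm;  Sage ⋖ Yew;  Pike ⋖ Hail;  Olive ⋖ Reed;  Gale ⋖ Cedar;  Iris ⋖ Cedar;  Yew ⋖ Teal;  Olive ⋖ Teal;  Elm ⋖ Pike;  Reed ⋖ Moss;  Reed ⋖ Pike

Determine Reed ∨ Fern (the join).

Common upper bounds of {Reed, Fern}: Cedar, Gale, Moss.
The least among these is Moss.

Moss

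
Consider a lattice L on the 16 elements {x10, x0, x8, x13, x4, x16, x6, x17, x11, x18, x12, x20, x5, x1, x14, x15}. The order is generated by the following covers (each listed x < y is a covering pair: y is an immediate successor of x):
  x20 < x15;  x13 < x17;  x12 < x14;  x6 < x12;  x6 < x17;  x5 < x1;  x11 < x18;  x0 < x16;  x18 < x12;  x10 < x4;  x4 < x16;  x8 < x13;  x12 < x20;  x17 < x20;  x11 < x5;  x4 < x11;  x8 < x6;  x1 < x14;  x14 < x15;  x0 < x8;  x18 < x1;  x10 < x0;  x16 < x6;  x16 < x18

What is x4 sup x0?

x16

Common upper bounds of {x4, x0}: x1, x12, x14, x15, x16, x17, x18, x20, x6.
The least among these is x16.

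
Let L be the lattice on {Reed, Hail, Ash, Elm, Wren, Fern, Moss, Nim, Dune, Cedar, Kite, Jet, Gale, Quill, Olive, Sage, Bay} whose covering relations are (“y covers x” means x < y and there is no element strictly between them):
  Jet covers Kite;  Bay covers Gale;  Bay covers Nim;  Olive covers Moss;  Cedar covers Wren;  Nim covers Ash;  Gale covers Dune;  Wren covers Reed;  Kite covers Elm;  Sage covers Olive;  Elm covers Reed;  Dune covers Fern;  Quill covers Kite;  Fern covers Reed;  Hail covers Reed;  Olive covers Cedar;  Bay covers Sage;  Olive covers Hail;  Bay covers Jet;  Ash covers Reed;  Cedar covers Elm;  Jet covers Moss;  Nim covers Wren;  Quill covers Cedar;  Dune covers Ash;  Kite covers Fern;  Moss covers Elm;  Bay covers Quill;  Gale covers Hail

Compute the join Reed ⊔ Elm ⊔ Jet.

Jet

Common upper bounds of {Reed, Elm, Jet}: Bay, Jet.
The least among these is Jet.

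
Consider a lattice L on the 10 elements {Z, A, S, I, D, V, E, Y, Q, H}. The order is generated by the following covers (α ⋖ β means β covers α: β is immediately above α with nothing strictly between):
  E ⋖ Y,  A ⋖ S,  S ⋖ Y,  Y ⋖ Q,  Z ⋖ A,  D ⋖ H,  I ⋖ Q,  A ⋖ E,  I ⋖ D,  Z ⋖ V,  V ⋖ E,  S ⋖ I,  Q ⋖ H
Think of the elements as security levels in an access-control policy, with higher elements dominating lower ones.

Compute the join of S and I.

I

Common upper bounds of {S, I}: D, H, I, Q.
The least among these is I.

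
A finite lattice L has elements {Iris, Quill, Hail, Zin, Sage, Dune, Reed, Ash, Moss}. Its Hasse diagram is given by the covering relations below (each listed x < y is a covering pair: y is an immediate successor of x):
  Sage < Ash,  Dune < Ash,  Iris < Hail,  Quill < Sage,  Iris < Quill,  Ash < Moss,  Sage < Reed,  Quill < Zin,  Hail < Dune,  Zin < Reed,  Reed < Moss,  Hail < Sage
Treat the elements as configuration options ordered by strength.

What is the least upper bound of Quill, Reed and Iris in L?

Reed

Common upper bounds of {Quill, Reed, Iris}: Moss, Reed.
The least among these is Reed.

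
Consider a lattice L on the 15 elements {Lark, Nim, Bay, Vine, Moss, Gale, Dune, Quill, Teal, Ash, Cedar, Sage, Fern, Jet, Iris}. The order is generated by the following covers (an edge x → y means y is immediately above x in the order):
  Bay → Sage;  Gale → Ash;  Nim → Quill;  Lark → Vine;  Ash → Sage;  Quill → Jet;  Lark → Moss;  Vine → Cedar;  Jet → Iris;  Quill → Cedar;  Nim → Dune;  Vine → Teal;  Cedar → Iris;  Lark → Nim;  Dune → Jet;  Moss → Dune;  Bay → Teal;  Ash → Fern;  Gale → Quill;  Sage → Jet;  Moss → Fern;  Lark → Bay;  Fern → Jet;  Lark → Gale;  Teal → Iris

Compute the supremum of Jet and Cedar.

Iris

Common upper bounds of {Jet, Cedar}: Iris.
The least among these is Iris.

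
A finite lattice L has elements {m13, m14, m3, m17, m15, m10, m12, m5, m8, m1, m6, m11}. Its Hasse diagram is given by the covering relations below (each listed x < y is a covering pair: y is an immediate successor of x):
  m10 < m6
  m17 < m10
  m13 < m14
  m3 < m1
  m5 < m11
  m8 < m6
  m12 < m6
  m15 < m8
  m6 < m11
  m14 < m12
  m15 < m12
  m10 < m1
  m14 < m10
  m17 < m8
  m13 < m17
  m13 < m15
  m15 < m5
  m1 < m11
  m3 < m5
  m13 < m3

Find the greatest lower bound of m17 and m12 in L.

m13

Common lower bounds of {m17, m12}: m13.
The greatest among these is m13.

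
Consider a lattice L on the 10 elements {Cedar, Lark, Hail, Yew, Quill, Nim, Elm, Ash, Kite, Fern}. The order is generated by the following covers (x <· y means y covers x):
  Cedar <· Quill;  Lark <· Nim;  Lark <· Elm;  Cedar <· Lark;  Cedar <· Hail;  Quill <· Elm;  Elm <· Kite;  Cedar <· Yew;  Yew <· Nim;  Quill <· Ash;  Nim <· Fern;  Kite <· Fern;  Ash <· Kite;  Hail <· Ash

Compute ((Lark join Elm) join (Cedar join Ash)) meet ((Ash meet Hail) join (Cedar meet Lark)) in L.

Hail

Lark ∨ Elm = Elm
Cedar ∨ Ash = Ash
Elm ∨ Ash = Kite
Ash ∧ Hail = Hail
Cedar ∧ Lark = Cedar
Hail ∨ Cedar = Hail
Kite ∧ Hail = Hail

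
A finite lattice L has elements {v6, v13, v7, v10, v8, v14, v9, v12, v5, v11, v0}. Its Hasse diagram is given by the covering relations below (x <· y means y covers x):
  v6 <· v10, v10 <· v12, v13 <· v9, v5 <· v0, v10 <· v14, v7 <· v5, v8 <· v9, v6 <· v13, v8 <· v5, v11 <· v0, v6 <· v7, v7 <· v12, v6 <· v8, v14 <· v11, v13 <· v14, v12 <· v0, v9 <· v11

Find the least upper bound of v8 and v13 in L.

Common upper bounds of {v8, v13}: v0, v11, v9.
The least among these is v9.

v9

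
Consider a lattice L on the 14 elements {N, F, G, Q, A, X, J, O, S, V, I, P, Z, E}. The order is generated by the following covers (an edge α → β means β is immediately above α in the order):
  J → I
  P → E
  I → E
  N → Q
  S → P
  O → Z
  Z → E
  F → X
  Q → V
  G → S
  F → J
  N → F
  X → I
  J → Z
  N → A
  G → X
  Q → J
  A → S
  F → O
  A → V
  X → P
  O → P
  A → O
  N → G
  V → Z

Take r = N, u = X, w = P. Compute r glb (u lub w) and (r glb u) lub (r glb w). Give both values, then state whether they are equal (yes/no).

u lub w = P, so r glb (u lub w) = N glb P = N.
r glb u = N and r glb w = N, so (r glb u) lub (r glb w) = N lub N = N.
Equal: yes.

N; N; yes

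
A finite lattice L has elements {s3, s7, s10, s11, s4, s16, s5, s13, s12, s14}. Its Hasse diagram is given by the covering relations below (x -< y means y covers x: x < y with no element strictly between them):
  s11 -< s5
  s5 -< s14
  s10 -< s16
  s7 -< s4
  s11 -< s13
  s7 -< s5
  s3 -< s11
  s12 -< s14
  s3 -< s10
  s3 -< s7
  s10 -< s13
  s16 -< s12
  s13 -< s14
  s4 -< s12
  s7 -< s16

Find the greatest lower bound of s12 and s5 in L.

Common lower bounds of {s12, s5}: s3, s7.
The greatest among these is s7.

s7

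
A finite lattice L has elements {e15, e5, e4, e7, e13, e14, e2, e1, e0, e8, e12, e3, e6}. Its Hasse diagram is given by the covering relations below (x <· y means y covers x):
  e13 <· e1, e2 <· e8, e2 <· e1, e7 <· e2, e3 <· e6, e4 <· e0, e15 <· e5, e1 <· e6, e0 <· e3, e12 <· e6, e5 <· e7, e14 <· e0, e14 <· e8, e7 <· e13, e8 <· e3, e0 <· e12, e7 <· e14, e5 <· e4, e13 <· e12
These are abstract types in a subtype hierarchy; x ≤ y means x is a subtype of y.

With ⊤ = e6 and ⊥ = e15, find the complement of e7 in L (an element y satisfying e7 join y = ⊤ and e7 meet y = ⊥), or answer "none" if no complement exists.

For every candidate y, either e7 ∨ y ≠ e6 or e7 ∧ y ≠ e15; no complement exists.

none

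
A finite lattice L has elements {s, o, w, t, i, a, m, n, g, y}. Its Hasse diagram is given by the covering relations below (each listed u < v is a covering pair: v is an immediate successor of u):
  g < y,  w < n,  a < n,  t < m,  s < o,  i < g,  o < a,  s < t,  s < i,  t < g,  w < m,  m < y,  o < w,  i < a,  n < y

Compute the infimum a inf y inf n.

a

Common lower bounds of {a, y, n}: a, i, o, s.
The greatest among these is a.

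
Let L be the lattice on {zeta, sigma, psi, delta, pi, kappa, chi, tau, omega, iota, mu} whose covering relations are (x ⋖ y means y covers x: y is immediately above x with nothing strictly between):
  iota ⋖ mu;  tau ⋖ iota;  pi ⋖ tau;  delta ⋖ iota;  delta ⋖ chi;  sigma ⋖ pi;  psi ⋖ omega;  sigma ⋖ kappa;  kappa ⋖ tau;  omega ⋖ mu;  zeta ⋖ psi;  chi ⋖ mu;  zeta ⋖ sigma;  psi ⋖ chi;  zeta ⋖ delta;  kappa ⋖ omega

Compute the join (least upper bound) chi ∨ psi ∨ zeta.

chi

Common upper bounds of {chi, psi, zeta}: chi, mu.
The least among these is chi.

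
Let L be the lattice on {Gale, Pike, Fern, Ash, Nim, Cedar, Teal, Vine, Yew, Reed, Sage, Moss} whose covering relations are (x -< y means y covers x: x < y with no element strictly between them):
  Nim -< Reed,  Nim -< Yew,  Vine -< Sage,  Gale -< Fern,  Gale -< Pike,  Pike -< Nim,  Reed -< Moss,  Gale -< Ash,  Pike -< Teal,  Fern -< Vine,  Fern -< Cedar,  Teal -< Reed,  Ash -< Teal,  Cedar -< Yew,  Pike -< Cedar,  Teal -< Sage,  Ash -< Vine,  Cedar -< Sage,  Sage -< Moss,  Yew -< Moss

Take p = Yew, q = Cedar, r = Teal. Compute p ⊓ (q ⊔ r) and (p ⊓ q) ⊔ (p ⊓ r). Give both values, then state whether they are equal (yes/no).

Cedar; Cedar; yes

q ⊔ r = Sage, so p ⊓ (q ⊔ r) = Yew ⊓ Sage = Cedar.
p ⊓ q = Cedar and p ⊓ r = Pike, so (p ⊓ q) ⊔ (p ⊓ r) = Cedar ⊔ Pike = Cedar.
Equal: yes.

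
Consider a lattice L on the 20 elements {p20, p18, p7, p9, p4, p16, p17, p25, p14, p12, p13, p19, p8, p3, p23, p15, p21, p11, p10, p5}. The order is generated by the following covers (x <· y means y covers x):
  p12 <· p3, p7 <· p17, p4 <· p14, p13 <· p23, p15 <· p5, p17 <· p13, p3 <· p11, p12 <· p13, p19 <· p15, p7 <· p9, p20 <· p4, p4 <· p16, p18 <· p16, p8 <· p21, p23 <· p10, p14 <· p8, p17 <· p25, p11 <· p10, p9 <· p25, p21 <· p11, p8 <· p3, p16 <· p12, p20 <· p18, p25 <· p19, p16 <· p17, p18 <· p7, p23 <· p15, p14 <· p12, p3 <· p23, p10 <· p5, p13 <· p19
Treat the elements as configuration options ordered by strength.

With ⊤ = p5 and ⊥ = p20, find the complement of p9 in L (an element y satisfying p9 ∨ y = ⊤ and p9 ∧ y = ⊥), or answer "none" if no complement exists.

p21

Need y with p9 ∨ y = p5 and p9 ∧ y = p20.
Checking each element gives: p21.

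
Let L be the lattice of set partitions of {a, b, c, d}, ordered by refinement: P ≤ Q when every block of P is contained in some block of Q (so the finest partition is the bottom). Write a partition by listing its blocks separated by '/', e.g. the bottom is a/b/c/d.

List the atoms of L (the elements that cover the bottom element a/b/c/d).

The atoms are exactly the elements that cover a/b/c/d: a/b/cd, a/bc/d, a/bd/c, ab/c/d, ac/b/d, ad/b/c.

a/b/cd, a/bc/d, a/bd/c, ab/c/d, ac/b/d, ad/b/c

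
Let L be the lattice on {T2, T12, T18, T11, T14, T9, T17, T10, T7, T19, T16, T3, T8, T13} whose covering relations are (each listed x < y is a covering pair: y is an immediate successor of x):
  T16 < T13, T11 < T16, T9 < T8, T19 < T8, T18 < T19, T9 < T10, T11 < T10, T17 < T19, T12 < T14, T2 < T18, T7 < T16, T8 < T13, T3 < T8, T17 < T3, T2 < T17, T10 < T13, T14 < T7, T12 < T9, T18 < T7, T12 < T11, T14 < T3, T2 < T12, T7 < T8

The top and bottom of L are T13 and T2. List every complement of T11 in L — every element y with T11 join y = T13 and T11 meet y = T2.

Need y with T11 ∨ y = T13 and T11 ∧ y = T2.
Checking each element gives: T17, T19.

T17, T19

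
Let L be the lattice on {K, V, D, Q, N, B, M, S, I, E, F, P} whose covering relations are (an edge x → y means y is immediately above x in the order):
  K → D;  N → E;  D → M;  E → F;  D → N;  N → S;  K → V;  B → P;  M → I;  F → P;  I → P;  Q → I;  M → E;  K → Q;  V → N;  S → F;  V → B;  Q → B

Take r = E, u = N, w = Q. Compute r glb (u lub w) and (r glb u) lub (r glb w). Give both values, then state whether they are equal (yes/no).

E; N; no

u lub w = P, so r glb (u lub w) = E glb P = E.
r glb u = N and r glb w = K, so (r glb u) lub (r glb w) = N lub K = N.
Equal: no.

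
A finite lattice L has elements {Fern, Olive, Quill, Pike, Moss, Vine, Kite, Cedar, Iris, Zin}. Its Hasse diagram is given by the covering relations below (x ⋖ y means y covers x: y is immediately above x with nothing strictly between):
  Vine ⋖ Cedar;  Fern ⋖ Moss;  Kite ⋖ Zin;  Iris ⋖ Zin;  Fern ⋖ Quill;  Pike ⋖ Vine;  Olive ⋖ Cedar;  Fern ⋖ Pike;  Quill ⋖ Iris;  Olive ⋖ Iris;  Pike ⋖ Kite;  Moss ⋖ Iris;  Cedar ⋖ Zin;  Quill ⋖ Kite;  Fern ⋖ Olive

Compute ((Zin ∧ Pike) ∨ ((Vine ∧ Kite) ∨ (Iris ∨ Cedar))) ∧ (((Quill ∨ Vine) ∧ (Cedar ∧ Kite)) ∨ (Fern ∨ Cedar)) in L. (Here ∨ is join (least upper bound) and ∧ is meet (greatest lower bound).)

Zin ∧ Pike = Pike
Vine ∧ Kite = Pike
Iris ∨ Cedar = Zin
Pike ∨ Zin = Zin
Pike ∨ Zin = Zin
Quill ∨ Vine = Zin
Cedar ∧ Kite = Pike
Zin ∧ Pike = Pike
Fern ∨ Cedar = Cedar
Pike ∨ Cedar = Cedar
Zin ∧ Cedar = Cedar

Cedar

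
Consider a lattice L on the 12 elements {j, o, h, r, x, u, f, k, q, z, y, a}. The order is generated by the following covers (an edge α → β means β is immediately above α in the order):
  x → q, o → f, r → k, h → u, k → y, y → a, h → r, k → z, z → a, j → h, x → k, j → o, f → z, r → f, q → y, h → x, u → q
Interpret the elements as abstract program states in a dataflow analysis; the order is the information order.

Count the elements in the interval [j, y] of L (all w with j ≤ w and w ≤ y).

The interval [j, y] = {h, j, k, q, r, u, x, y}, which has 8 elements.

8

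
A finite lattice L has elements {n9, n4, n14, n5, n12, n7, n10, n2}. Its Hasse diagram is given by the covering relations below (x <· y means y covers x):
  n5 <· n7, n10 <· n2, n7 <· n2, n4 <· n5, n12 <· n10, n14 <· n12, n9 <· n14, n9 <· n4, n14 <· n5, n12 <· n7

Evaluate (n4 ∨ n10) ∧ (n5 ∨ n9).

n4 ∨ n10 = n2
n5 ∨ n9 = n5
n2 ∧ n5 = n5

n5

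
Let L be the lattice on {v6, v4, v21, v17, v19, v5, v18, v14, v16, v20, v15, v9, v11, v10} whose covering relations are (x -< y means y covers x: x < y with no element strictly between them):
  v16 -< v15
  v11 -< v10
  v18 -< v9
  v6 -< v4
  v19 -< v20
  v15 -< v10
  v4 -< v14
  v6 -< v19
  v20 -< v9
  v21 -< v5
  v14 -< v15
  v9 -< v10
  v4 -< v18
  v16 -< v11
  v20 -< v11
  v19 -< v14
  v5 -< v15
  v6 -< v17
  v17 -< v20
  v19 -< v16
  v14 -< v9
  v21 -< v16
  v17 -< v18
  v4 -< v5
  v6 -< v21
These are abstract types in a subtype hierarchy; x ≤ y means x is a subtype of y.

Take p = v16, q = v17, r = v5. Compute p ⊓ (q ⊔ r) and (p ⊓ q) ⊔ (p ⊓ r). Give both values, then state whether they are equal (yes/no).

v16; v21; no

q ⊔ r = v10, so p ⊓ (q ⊔ r) = v16 ⊓ v10 = v16.
p ⊓ q = v6 and p ⊓ r = v21, so (p ⊓ q) ⊔ (p ⊓ r) = v6 ⊔ v21 = v21.
Equal: no.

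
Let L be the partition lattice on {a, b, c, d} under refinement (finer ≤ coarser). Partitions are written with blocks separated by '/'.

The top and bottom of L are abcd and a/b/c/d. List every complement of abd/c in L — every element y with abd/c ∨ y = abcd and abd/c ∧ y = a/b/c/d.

Need y with abd/c ∨ y = abcd and abd/c ∧ y = a/b/c/d.
Checking each element gives: a/b/cd, a/bc/d, ac/b/d.

a/b/cd, a/bc/d, ac/b/d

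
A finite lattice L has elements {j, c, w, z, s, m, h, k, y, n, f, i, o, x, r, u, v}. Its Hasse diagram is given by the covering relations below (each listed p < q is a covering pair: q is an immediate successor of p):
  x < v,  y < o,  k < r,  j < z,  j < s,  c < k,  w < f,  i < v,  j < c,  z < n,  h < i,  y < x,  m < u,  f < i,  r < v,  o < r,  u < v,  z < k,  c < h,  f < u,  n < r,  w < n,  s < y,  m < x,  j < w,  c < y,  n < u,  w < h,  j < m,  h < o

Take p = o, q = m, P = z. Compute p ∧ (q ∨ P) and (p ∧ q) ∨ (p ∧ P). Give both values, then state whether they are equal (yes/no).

w; j; no

q ∨ P = u, so p ∧ (q ∨ P) = o ∧ u = w.
p ∧ q = j and p ∧ P = j, so (p ∧ q) ∨ (p ∧ P) = j ∨ j = j.
Equal: no.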